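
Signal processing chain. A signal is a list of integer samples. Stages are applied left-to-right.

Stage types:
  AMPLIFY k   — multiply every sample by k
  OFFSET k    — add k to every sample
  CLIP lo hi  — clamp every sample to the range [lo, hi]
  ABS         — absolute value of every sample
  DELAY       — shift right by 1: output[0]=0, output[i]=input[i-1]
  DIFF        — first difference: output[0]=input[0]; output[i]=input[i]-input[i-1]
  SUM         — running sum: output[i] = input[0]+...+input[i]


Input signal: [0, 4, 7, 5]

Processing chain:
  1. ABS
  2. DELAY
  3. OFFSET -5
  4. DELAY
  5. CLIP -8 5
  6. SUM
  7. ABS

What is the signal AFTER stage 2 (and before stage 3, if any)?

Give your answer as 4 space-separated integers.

Input: [0, 4, 7, 5]
Stage 1 (ABS): |0|=0, |4|=4, |7|=7, |5|=5 -> [0, 4, 7, 5]
Stage 2 (DELAY): [0, 0, 4, 7] = [0, 0, 4, 7] -> [0, 0, 4, 7]

Answer: 0 0 4 7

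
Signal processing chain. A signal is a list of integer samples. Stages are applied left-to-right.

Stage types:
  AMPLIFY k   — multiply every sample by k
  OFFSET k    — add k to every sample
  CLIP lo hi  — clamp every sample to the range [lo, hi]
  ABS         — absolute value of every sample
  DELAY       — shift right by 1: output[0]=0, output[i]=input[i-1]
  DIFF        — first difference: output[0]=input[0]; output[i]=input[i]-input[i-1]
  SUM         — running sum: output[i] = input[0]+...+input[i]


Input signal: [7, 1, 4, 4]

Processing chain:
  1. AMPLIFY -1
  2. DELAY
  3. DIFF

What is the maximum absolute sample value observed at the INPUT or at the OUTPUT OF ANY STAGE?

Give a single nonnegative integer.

Input: [7, 1, 4, 4] (max |s|=7)
Stage 1 (AMPLIFY -1): 7*-1=-7, 1*-1=-1, 4*-1=-4, 4*-1=-4 -> [-7, -1, -4, -4] (max |s|=7)
Stage 2 (DELAY): [0, -7, -1, -4] = [0, -7, -1, -4] -> [0, -7, -1, -4] (max |s|=7)
Stage 3 (DIFF): s[0]=0, -7-0=-7, -1--7=6, -4--1=-3 -> [0, -7, 6, -3] (max |s|=7)
Overall max amplitude: 7

Answer: 7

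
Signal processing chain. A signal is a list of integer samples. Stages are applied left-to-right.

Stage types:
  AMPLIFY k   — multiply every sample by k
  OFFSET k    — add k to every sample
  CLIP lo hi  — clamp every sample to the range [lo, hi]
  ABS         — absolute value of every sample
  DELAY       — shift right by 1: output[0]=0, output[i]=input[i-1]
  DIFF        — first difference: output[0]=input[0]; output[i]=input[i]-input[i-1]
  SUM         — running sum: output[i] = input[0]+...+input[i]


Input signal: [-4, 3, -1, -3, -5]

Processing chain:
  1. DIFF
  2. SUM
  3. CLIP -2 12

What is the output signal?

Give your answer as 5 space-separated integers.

Input: [-4, 3, -1, -3, -5]
Stage 1 (DIFF): s[0]=-4, 3--4=7, -1-3=-4, -3--1=-2, -5--3=-2 -> [-4, 7, -4, -2, -2]
Stage 2 (SUM): sum[0..0]=-4, sum[0..1]=3, sum[0..2]=-1, sum[0..3]=-3, sum[0..4]=-5 -> [-4, 3, -1, -3, -5]
Stage 3 (CLIP -2 12): clip(-4,-2,12)=-2, clip(3,-2,12)=3, clip(-1,-2,12)=-1, clip(-3,-2,12)=-2, clip(-5,-2,12)=-2 -> [-2, 3, -1, -2, -2]

Answer: -2 3 -1 -2 -2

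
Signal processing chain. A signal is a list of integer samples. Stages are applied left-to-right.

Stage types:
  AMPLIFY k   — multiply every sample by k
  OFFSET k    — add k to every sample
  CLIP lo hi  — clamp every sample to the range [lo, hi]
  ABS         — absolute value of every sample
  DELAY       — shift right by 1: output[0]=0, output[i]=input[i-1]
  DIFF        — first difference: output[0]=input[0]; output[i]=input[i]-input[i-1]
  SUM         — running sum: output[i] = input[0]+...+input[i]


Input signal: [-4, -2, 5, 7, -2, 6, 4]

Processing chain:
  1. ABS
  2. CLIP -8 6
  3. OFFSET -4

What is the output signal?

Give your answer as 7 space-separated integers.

Answer: 0 -2 1 2 -2 2 0

Derivation:
Input: [-4, -2, 5, 7, -2, 6, 4]
Stage 1 (ABS): |-4|=4, |-2|=2, |5|=5, |7|=7, |-2|=2, |6|=6, |4|=4 -> [4, 2, 5, 7, 2, 6, 4]
Stage 2 (CLIP -8 6): clip(4,-8,6)=4, clip(2,-8,6)=2, clip(5,-8,6)=5, clip(7,-8,6)=6, clip(2,-8,6)=2, clip(6,-8,6)=6, clip(4,-8,6)=4 -> [4, 2, 5, 6, 2, 6, 4]
Stage 3 (OFFSET -4): 4+-4=0, 2+-4=-2, 5+-4=1, 6+-4=2, 2+-4=-2, 6+-4=2, 4+-4=0 -> [0, -2, 1, 2, -2, 2, 0]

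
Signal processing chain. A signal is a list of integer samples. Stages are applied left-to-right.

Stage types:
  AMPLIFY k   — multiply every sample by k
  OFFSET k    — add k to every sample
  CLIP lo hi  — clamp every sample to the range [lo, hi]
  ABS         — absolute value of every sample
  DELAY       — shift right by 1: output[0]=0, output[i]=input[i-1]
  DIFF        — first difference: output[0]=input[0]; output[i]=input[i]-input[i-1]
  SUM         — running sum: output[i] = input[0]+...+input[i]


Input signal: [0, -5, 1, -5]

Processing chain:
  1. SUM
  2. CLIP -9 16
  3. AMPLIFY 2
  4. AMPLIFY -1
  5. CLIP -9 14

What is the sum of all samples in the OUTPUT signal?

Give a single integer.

Answer: 32

Derivation:
Input: [0, -5, 1, -5]
Stage 1 (SUM): sum[0..0]=0, sum[0..1]=-5, sum[0..2]=-4, sum[0..3]=-9 -> [0, -5, -4, -9]
Stage 2 (CLIP -9 16): clip(0,-9,16)=0, clip(-5,-9,16)=-5, clip(-4,-9,16)=-4, clip(-9,-9,16)=-9 -> [0, -5, -4, -9]
Stage 3 (AMPLIFY 2): 0*2=0, -5*2=-10, -4*2=-8, -9*2=-18 -> [0, -10, -8, -18]
Stage 4 (AMPLIFY -1): 0*-1=0, -10*-1=10, -8*-1=8, -18*-1=18 -> [0, 10, 8, 18]
Stage 5 (CLIP -9 14): clip(0,-9,14)=0, clip(10,-9,14)=10, clip(8,-9,14)=8, clip(18,-9,14)=14 -> [0, 10, 8, 14]
Output sum: 32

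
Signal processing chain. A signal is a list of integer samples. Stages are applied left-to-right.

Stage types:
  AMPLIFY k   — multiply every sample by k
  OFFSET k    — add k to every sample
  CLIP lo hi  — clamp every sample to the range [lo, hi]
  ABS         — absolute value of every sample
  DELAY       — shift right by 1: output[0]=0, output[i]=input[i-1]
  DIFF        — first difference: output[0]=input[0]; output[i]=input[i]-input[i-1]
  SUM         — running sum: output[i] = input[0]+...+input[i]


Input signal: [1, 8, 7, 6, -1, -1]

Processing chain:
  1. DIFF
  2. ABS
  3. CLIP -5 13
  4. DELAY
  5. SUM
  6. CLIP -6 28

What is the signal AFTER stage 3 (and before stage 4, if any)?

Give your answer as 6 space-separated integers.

Input: [1, 8, 7, 6, -1, -1]
Stage 1 (DIFF): s[0]=1, 8-1=7, 7-8=-1, 6-7=-1, -1-6=-7, -1--1=0 -> [1, 7, -1, -1, -7, 0]
Stage 2 (ABS): |1|=1, |7|=7, |-1|=1, |-1|=1, |-7|=7, |0|=0 -> [1, 7, 1, 1, 7, 0]
Stage 3 (CLIP -5 13): clip(1,-5,13)=1, clip(7,-5,13)=7, clip(1,-5,13)=1, clip(1,-5,13)=1, clip(7,-5,13)=7, clip(0,-5,13)=0 -> [1, 7, 1, 1, 7, 0]

Answer: 1 7 1 1 7 0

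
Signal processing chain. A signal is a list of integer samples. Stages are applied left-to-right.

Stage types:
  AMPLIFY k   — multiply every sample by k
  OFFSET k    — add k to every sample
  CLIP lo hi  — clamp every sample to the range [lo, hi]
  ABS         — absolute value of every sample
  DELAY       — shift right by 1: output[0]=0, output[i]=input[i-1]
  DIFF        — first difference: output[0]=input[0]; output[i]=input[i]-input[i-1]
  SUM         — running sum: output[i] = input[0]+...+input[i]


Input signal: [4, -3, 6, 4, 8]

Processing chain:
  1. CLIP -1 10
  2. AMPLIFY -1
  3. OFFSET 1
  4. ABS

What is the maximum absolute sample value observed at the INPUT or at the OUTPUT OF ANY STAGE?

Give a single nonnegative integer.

Input: [4, -3, 6, 4, 8] (max |s|=8)
Stage 1 (CLIP -1 10): clip(4,-1,10)=4, clip(-3,-1,10)=-1, clip(6,-1,10)=6, clip(4,-1,10)=4, clip(8,-1,10)=8 -> [4, -1, 6, 4, 8] (max |s|=8)
Stage 2 (AMPLIFY -1): 4*-1=-4, -1*-1=1, 6*-1=-6, 4*-1=-4, 8*-1=-8 -> [-4, 1, -6, -4, -8] (max |s|=8)
Stage 3 (OFFSET 1): -4+1=-3, 1+1=2, -6+1=-5, -4+1=-3, -8+1=-7 -> [-3, 2, -5, -3, -7] (max |s|=7)
Stage 4 (ABS): |-3|=3, |2|=2, |-5|=5, |-3|=3, |-7|=7 -> [3, 2, 5, 3, 7] (max |s|=7)
Overall max amplitude: 8

Answer: 8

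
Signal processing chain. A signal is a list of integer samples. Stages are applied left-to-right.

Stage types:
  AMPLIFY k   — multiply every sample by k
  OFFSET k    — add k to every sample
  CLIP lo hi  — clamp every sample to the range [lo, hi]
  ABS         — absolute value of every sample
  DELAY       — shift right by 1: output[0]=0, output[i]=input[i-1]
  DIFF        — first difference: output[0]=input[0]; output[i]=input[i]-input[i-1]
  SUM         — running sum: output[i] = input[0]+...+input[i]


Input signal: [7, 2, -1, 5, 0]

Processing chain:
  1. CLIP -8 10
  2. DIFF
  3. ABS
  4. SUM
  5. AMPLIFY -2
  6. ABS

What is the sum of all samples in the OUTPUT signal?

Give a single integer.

Answer: 162

Derivation:
Input: [7, 2, -1, 5, 0]
Stage 1 (CLIP -8 10): clip(7,-8,10)=7, clip(2,-8,10)=2, clip(-1,-8,10)=-1, clip(5,-8,10)=5, clip(0,-8,10)=0 -> [7, 2, -1, 5, 0]
Stage 2 (DIFF): s[0]=7, 2-7=-5, -1-2=-3, 5--1=6, 0-5=-5 -> [7, -5, -3, 6, -5]
Stage 3 (ABS): |7|=7, |-5|=5, |-3|=3, |6|=6, |-5|=5 -> [7, 5, 3, 6, 5]
Stage 4 (SUM): sum[0..0]=7, sum[0..1]=12, sum[0..2]=15, sum[0..3]=21, sum[0..4]=26 -> [7, 12, 15, 21, 26]
Stage 5 (AMPLIFY -2): 7*-2=-14, 12*-2=-24, 15*-2=-30, 21*-2=-42, 26*-2=-52 -> [-14, -24, -30, -42, -52]
Stage 6 (ABS): |-14|=14, |-24|=24, |-30|=30, |-42|=42, |-52|=52 -> [14, 24, 30, 42, 52]
Output sum: 162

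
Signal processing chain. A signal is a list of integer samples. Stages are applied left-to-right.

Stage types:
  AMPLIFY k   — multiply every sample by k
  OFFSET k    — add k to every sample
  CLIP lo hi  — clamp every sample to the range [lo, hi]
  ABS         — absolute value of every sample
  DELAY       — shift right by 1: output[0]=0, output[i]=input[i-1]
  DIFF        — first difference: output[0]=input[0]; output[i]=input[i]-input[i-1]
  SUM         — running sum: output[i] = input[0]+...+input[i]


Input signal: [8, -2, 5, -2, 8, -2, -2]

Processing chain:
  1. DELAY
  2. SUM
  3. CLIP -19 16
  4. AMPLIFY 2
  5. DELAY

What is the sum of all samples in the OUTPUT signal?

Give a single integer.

Answer: 100

Derivation:
Input: [8, -2, 5, -2, 8, -2, -2]
Stage 1 (DELAY): [0, 8, -2, 5, -2, 8, -2] = [0, 8, -2, 5, -2, 8, -2] -> [0, 8, -2, 5, -2, 8, -2]
Stage 2 (SUM): sum[0..0]=0, sum[0..1]=8, sum[0..2]=6, sum[0..3]=11, sum[0..4]=9, sum[0..5]=17, sum[0..6]=15 -> [0, 8, 6, 11, 9, 17, 15]
Stage 3 (CLIP -19 16): clip(0,-19,16)=0, clip(8,-19,16)=8, clip(6,-19,16)=6, clip(11,-19,16)=11, clip(9,-19,16)=9, clip(17,-19,16)=16, clip(15,-19,16)=15 -> [0, 8, 6, 11, 9, 16, 15]
Stage 4 (AMPLIFY 2): 0*2=0, 8*2=16, 6*2=12, 11*2=22, 9*2=18, 16*2=32, 15*2=30 -> [0, 16, 12, 22, 18, 32, 30]
Stage 5 (DELAY): [0, 0, 16, 12, 22, 18, 32] = [0, 0, 16, 12, 22, 18, 32] -> [0, 0, 16, 12, 22, 18, 32]
Output sum: 100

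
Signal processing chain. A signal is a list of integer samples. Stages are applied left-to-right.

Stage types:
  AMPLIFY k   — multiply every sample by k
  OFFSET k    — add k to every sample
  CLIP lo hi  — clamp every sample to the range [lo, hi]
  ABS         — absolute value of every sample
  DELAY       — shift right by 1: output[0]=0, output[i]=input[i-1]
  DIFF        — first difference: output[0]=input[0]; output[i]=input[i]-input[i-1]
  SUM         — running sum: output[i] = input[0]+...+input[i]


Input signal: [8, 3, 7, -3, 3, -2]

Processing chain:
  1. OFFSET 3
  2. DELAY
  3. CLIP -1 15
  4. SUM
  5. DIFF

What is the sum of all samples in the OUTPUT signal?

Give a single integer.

Input: [8, 3, 7, -3, 3, -2]
Stage 1 (OFFSET 3): 8+3=11, 3+3=6, 7+3=10, -3+3=0, 3+3=6, -2+3=1 -> [11, 6, 10, 0, 6, 1]
Stage 2 (DELAY): [0, 11, 6, 10, 0, 6] = [0, 11, 6, 10, 0, 6] -> [0, 11, 6, 10, 0, 6]
Stage 3 (CLIP -1 15): clip(0,-1,15)=0, clip(11,-1,15)=11, clip(6,-1,15)=6, clip(10,-1,15)=10, clip(0,-1,15)=0, clip(6,-1,15)=6 -> [0, 11, 6, 10, 0, 6]
Stage 4 (SUM): sum[0..0]=0, sum[0..1]=11, sum[0..2]=17, sum[0..3]=27, sum[0..4]=27, sum[0..5]=33 -> [0, 11, 17, 27, 27, 33]
Stage 5 (DIFF): s[0]=0, 11-0=11, 17-11=6, 27-17=10, 27-27=0, 33-27=6 -> [0, 11, 6, 10, 0, 6]
Output sum: 33

Answer: 33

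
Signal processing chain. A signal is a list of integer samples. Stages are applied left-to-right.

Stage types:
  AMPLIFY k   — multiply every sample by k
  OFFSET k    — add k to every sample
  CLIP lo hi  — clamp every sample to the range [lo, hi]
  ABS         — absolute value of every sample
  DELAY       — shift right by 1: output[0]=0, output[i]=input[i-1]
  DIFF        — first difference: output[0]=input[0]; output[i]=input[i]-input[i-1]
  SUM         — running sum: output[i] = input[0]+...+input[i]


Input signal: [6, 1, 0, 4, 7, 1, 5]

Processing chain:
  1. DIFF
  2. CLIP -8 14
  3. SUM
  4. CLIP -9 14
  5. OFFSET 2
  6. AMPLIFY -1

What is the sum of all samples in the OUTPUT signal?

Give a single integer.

Input: [6, 1, 0, 4, 7, 1, 5]
Stage 1 (DIFF): s[0]=6, 1-6=-5, 0-1=-1, 4-0=4, 7-4=3, 1-7=-6, 5-1=4 -> [6, -5, -1, 4, 3, -6, 4]
Stage 2 (CLIP -8 14): clip(6,-8,14)=6, clip(-5,-8,14)=-5, clip(-1,-8,14)=-1, clip(4,-8,14)=4, clip(3,-8,14)=3, clip(-6,-8,14)=-6, clip(4,-8,14)=4 -> [6, -5, -1, 4, 3, -6, 4]
Stage 3 (SUM): sum[0..0]=6, sum[0..1]=1, sum[0..2]=0, sum[0..3]=4, sum[0..4]=7, sum[0..5]=1, sum[0..6]=5 -> [6, 1, 0, 4, 7, 1, 5]
Stage 4 (CLIP -9 14): clip(6,-9,14)=6, clip(1,-9,14)=1, clip(0,-9,14)=0, clip(4,-9,14)=4, clip(7,-9,14)=7, clip(1,-9,14)=1, clip(5,-9,14)=5 -> [6, 1, 0, 4, 7, 1, 5]
Stage 5 (OFFSET 2): 6+2=8, 1+2=3, 0+2=2, 4+2=6, 7+2=9, 1+2=3, 5+2=7 -> [8, 3, 2, 6, 9, 3, 7]
Stage 6 (AMPLIFY -1): 8*-1=-8, 3*-1=-3, 2*-1=-2, 6*-1=-6, 9*-1=-9, 3*-1=-3, 7*-1=-7 -> [-8, -3, -2, -6, -9, -3, -7]
Output sum: -38

Answer: -38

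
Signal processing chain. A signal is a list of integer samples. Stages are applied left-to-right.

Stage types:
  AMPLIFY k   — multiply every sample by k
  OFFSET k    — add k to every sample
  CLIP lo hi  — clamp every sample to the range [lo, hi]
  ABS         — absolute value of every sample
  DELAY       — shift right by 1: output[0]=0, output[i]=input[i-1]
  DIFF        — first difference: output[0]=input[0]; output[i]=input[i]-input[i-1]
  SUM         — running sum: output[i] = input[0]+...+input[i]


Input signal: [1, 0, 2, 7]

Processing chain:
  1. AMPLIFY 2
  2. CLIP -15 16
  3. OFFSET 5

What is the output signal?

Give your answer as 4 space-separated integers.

Answer: 7 5 9 19

Derivation:
Input: [1, 0, 2, 7]
Stage 1 (AMPLIFY 2): 1*2=2, 0*2=0, 2*2=4, 7*2=14 -> [2, 0, 4, 14]
Stage 2 (CLIP -15 16): clip(2,-15,16)=2, clip(0,-15,16)=0, clip(4,-15,16)=4, clip(14,-15,16)=14 -> [2, 0, 4, 14]
Stage 3 (OFFSET 5): 2+5=7, 0+5=5, 4+5=9, 14+5=19 -> [7, 5, 9, 19]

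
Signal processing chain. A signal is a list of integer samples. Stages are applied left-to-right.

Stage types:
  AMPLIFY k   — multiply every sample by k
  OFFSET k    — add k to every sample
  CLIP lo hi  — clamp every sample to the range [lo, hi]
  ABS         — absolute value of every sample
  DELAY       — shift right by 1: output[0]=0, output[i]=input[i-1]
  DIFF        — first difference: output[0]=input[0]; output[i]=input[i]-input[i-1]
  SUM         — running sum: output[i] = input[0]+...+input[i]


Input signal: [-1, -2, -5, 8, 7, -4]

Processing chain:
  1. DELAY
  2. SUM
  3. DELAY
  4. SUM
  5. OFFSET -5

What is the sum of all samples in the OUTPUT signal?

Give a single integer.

Answer: -59

Derivation:
Input: [-1, -2, -5, 8, 7, -4]
Stage 1 (DELAY): [0, -1, -2, -5, 8, 7] = [0, -1, -2, -5, 8, 7] -> [0, -1, -2, -5, 8, 7]
Stage 2 (SUM): sum[0..0]=0, sum[0..1]=-1, sum[0..2]=-3, sum[0..3]=-8, sum[0..4]=0, sum[0..5]=7 -> [0, -1, -3, -8, 0, 7]
Stage 3 (DELAY): [0, 0, -1, -3, -8, 0] = [0, 0, -1, -3, -8, 0] -> [0, 0, -1, -3, -8, 0]
Stage 4 (SUM): sum[0..0]=0, sum[0..1]=0, sum[0..2]=-1, sum[0..3]=-4, sum[0..4]=-12, sum[0..5]=-12 -> [0, 0, -1, -4, -12, -12]
Stage 5 (OFFSET -5): 0+-5=-5, 0+-5=-5, -1+-5=-6, -4+-5=-9, -12+-5=-17, -12+-5=-17 -> [-5, -5, -6, -9, -17, -17]
Output sum: -59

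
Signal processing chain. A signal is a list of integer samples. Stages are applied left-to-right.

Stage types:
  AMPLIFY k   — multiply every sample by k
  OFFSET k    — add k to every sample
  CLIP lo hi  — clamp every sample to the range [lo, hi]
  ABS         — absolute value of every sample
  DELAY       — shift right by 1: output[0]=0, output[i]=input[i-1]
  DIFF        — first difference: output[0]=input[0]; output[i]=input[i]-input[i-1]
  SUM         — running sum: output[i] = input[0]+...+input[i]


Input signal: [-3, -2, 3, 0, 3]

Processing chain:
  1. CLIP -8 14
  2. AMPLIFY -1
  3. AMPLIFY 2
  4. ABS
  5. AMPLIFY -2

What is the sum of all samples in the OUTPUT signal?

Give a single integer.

Answer: -44

Derivation:
Input: [-3, -2, 3, 0, 3]
Stage 1 (CLIP -8 14): clip(-3,-8,14)=-3, clip(-2,-8,14)=-2, clip(3,-8,14)=3, clip(0,-8,14)=0, clip(3,-8,14)=3 -> [-3, -2, 3, 0, 3]
Stage 2 (AMPLIFY -1): -3*-1=3, -2*-1=2, 3*-1=-3, 0*-1=0, 3*-1=-3 -> [3, 2, -3, 0, -3]
Stage 3 (AMPLIFY 2): 3*2=6, 2*2=4, -3*2=-6, 0*2=0, -3*2=-6 -> [6, 4, -6, 0, -6]
Stage 4 (ABS): |6|=6, |4|=4, |-6|=6, |0|=0, |-6|=6 -> [6, 4, 6, 0, 6]
Stage 5 (AMPLIFY -2): 6*-2=-12, 4*-2=-8, 6*-2=-12, 0*-2=0, 6*-2=-12 -> [-12, -8, -12, 0, -12]
Output sum: -44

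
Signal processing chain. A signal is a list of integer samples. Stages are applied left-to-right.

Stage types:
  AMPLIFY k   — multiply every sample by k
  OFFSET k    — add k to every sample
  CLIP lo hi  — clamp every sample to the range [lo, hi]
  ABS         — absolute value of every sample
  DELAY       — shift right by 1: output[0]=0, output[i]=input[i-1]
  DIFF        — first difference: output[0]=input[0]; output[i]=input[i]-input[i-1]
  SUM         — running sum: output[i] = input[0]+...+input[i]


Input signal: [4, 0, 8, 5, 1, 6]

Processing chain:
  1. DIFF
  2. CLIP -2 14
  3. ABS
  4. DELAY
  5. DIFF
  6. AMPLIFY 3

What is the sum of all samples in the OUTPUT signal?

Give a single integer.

Answer: 6

Derivation:
Input: [4, 0, 8, 5, 1, 6]
Stage 1 (DIFF): s[0]=4, 0-4=-4, 8-0=8, 5-8=-3, 1-5=-4, 6-1=5 -> [4, -4, 8, -3, -4, 5]
Stage 2 (CLIP -2 14): clip(4,-2,14)=4, clip(-4,-2,14)=-2, clip(8,-2,14)=8, clip(-3,-2,14)=-2, clip(-4,-2,14)=-2, clip(5,-2,14)=5 -> [4, -2, 8, -2, -2, 5]
Stage 3 (ABS): |4|=4, |-2|=2, |8|=8, |-2|=2, |-2|=2, |5|=5 -> [4, 2, 8, 2, 2, 5]
Stage 4 (DELAY): [0, 4, 2, 8, 2, 2] = [0, 4, 2, 8, 2, 2] -> [0, 4, 2, 8, 2, 2]
Stage 5 (DIFF): s[0]=0, 4-0=4, 2-4=-2, 8-2=6, 2-8=-6, 2-2=0 -> [0, 4, -2, 6, -6, 0]
Stage 6 (AMPLIFY 3): 0*3=0, 4*3=12, -2*3=-6, 6*3=18, -6*3=-18, 0*3=0 -> [0, 12, -6, 18, -18, 0]
Output sum: 6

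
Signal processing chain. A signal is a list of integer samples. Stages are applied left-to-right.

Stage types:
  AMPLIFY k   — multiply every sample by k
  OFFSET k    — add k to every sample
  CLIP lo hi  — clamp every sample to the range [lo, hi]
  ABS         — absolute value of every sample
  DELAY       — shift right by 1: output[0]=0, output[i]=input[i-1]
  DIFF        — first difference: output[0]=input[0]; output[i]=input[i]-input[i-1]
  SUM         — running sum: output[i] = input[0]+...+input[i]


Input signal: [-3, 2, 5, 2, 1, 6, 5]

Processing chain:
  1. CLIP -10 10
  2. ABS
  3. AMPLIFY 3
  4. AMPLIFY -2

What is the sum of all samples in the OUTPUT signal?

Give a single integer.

Answer: -144

Derivation:
Input: [-3, 2, 5, 2, 1, 6, 5]
Stage 1 (CLIP -10 10): clip(-3,-10,10)=-3, clip(2,-10,10)=2, clip(5,-10,10)=5, clip(2,-10,10)=2, clip(1,-10,10)=1, clip(6,-10,10)=6, clip(5,-10,10)=5 -> [-3, 2, 5, 2, 1, 6, 5]
Stage 2 (ABS): |-3|=3, |2|=2, |5|=5, |2|=2, |1|=1, |6|=6, |5|=5 -> [3, 2, 5, 2, 1, 6, 5]
Stage 3 (AMPLIFY 3): 3*3=9, 2*3=6, 5*3=15, 2*3=6, 1*3=3, 6*3=18, 5*3=15 -> [9, 6, 15, 6, 3, 18, 15]
Stage 4 (AMPLIFY -2): 9*-2=-18, 6*-2=-12, 15*-2=-30, 6*-2=-12, 3*-2=-6, 18*-2=-36, 15*-2=-30 -> [-18, -12, -30, -12, -6, -36, -30]
Output sum: -144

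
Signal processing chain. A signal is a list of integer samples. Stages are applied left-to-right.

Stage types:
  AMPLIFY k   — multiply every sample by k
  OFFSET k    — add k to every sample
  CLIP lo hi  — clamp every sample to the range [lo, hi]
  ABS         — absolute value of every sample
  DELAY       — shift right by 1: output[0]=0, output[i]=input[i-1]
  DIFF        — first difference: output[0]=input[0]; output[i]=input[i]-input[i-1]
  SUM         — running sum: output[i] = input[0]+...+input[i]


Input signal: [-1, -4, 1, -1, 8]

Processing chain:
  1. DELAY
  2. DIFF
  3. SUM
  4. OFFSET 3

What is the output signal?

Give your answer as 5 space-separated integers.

Input: [-1, -4, 1, -1, 8]
Stage 1 (DELAY): [0, -1, -4, 1, -1] = [0, -1, -4, 1, -1] -> [0, -1, -4, 1, -1]
Stage 2 (DIFF): s[0]=0, -1-0=-1, -4--1=-3, 1--4=5, -1-1=-2 -> [0, -1, -3, 5, -2]
Stage 3 (SUM): sum[0..0]=0, sum[0..1]=-1, sum[0..2]=-4, sum[0..3]=1, sum[0..4]=-1 -> [0, -1, -4, 1, -1]
Stage 4 (OFFSET 3): 0+3=3, -1+3=2, -4+3=-1, 1+3=4, -1+3=2 -> [3, 2, -1, 4, 2]

Answer: 3 2 -1 4 2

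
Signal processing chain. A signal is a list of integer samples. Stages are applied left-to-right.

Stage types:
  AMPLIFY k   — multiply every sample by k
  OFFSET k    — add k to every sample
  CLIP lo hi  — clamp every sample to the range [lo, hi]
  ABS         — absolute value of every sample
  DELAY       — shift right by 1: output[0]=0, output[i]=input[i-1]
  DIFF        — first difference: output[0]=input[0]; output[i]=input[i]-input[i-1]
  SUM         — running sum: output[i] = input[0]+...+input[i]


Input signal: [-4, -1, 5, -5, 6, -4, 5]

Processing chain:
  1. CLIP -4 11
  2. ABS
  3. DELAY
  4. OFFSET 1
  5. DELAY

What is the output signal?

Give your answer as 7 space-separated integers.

Answer: 0 1 5 2 6 5 7

Derivation:
Input: [-4, -1, 5, -5, 6, -4, 5]
Stage 1 (CLIP -4 11): clip(-4,-4,11)=-4, clip(-1,-4,11)=-1, clip(5,-4,11)=5, clip(-5,-4,11)=-4, clip(6,-4,11)=6, clip(-4,-4,11)=-4, clip(5,-4,11)=5 -> [-4, -1, 5, -4, 6, -4, 5]
Stage 2 (ABS): |-4|=4, |-1|=1, |5|=5, |-4|=4, |6|=6, |-4|=4, |5|=5 -> [4, 1, 5, 4, 6, 4, 5]
Stage 3 (DELAY): [0, 4, 1, 5, 4, 6, 4] = [0, 4, 1, 5, 4, 6, 4] -> [0, 4, 1, 5, 4, 6, 4]
Stage 4 (OFFSET 1): 0+1=1, 4+1=5, 1+1=2, 5+1=6, 4+1=5, 6+1=7, 4+1=5 -> [1, 5, 2, 6, 5, 7, 5]
Stage 5 (DELAY): [0, 1, 5, 2, 6, 5, 7] = [0, 1, 5, 2, 6, 5, 7] -> [0, 1, 5, 2, 6, 5, 7]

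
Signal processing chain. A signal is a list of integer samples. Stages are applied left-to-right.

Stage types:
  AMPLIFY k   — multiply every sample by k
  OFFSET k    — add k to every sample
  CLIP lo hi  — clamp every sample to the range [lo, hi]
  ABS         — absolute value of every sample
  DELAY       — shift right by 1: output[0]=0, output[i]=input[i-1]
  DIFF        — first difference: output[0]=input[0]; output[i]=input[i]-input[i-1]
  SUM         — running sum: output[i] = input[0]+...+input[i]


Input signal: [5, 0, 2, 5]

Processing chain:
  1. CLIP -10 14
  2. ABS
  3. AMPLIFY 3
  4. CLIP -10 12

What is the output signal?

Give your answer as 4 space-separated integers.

Input: [5, 0, 2, 5]
Stage 1 (CLIP -10 14): clip(5,-10,14)=5, clip(0,-10,14)=0, clip(2,-10,14)=2, clip(5,-10,14)=5 -> [5, 0, 2, 5]
Stage 2 (ABS): |5|=5, |0|=0, |2|=2, |5|=5 -> [5, 0, 2, 5]
Stage 3 (AMPLIFY 3): 5*3=15, 0*3=0, 2*3=6, 5*3=15 -> [15, 0, 6, 15]
Stage 4 (CLIP -10 12): clip(15,-10,12)=12, clip(0,-10,12)=0, clip(6,-10,12)=6, clip(15,-10,12)=12 -> [12, 0, 6, 12]

Answer: 12 0 6 12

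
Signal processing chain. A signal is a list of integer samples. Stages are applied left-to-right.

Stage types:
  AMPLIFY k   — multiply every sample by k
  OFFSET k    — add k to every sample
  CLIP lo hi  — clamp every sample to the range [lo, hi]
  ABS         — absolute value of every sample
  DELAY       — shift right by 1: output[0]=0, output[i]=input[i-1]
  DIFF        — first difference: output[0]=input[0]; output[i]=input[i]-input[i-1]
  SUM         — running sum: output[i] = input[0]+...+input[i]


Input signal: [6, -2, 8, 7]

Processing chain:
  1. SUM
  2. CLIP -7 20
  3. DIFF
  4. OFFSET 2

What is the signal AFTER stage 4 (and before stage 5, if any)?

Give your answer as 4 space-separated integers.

Input: [6, -2, 8, 7]
Stage 1 (SUM): sum[0..0]=6, sum[0..1]=4, sum[0..2]=12, sum[0..3]=19 -> [6, 4, 12, 19]
Stage 2 (CLIP -7 20): clip(6,-7,20)=6, clip(4,-7,20)=4, clip(12,-7,20)=12, clip(19,-7,20)=19 -> [6, 4, 12, 19]
Stage 3 (DIFF): s[0]=6, 4-6=-2, 12-4=8, 19-12=7 -> [6, -2, 8, 7]
Stage 4 (OFFSET 2): 6+2=8, -2+2=0, 8+2=10, 7+2=9 -> [8, 0, 10, 9]

Answer: 8 0 10 9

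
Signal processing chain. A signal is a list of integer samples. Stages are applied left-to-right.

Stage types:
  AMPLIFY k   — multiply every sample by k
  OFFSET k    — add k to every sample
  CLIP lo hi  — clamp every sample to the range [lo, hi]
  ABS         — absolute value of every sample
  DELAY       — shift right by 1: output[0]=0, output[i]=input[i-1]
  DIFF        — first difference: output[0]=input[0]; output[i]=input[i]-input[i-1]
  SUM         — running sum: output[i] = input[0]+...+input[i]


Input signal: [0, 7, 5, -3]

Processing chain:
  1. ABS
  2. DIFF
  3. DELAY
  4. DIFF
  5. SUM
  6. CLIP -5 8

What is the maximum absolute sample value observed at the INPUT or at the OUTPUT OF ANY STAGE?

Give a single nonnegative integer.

Input: [0, 7, 5, -3] (max |s|=7)
Stage 1 (ABS): |0|=0, |7|=7, |5|=5, |-3|=3 -> [0, 7, 5, 3] (max |s|=7)
Stage 2 (DIFF): s[0]=0, 7-0=7, 5-7=-2, 3-5=-2 -> [0, 7, -2, -2] (max |s|=7)
Stage 3 (DELAY): [0, 0, 7, -2] = [0, 0, 7, -2] -> [0, 0, 7, -2] (max |s|=7)
Stage 4 (DIFF): s[0]=0, 0-0=0, 7-0=7, -2-7=-9 -> [0, 0, 7, -9] (max |s|=9)
Stage 5 (SUM): sum[0..0]=0, sum[0..1]=0, sum[0..2]=7, sum[0..3]=-2 -> [0, 0, 7, -2] (max |s|=7)
Stage 6 (CLIP -5 8): clip(0,-5,8)=0, clip(0,-5,8)=0, clip(7,-5,8)=7, clip(-2,-5,8)=-2 -> [0, 0, 7, -2] (max |s|=7)
Overall max amplitude: 9

Answer: 9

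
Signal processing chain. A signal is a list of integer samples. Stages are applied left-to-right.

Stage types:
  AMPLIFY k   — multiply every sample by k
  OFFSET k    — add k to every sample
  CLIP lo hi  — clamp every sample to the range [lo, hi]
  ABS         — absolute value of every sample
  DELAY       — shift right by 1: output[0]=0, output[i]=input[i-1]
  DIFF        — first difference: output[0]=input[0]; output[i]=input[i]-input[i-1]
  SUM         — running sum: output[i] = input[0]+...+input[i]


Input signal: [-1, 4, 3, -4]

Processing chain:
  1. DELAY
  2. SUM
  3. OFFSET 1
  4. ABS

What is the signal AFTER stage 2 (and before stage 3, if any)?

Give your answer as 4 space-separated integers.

Answer: 0 -1 3 6

Derivation:
Input: [-1, 4, 3, -4]
Stage 1 (DELAY): [0, -1, 4, 3] = [0, -1, 4, 3] -> [0, -1, 4, 3]
Stage 2 (SUM): sum[0..0]=0, sum[0..1]=-1, sum[0..2]=3, sum[0..3]=6 -> [0, -1, 3, 6]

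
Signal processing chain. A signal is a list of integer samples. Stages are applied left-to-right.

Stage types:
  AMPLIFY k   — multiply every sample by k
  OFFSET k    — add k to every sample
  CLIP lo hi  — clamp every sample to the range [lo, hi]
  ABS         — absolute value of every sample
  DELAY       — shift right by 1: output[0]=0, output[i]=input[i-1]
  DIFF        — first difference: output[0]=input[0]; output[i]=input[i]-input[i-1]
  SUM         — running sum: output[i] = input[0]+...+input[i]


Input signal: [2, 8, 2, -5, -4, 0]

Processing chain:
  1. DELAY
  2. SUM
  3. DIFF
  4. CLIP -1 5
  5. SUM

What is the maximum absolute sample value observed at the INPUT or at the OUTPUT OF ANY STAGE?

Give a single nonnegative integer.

Input: [2, 8, 2, -5, -4, 0] (max |s|=8)
Stage 1 (DELAY): [0, 2, 8, 2, -5, -4] = [0, 2, 8, 2, -5, -4] -> [0, 2, 8, 2, -5, -4] (max |s|=8)
Stage 2 (SUM): sum[0..0]=0, sum[0..1]=2, sum[0..2]=10, sum[0..3]=12, sum[0..4]=7, sum[0..5]=3 -> [0, 2, 10, 12, 7, 3] (max |s|=12)
Stage 3 (DIFF): s[0]=0, 2-0=2, 10-2=8, 12-10=2, 7-12=-5, 3-7=-4 -> [0, 2, 8, 2, -5, -4] (max |s|=8)
Stage 4 (CLIP -1 5): clip(0,-1,5)=0, clip(2,-1,5)=2, clip(8,-1,5)=5, clip(2,-1,5)=2, clip(-5,-1,5)=-1, clip(-4,-1,5)=-1 -> [0, 2, 5, 2, -1, -1] (max |s|=5)
Stage 5 (SUM): sum[0..0]=0, sum[0..1]=2, sum[0..2]=7, sum[0..3]=9, sum[0..4]=8, sum[0..5]=7 -> [0, 2, 7, 9, 8, 7] (max |s|=9)
Overall max amplitude: 12

Answer: 12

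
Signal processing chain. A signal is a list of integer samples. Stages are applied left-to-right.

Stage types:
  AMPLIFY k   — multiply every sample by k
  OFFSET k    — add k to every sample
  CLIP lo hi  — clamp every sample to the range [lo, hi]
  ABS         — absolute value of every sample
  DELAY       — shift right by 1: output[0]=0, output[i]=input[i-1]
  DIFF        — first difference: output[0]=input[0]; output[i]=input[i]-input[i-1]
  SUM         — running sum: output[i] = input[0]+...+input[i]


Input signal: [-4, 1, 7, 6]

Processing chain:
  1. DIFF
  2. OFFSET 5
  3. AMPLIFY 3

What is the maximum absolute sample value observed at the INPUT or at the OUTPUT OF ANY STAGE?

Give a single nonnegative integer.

Answer: 33

Derivation:
Input: [-4, 1, 7, 6] (max |s|=7)
Stage 1 (DIFF): s[0]=-4, 1--4=5, 7-1=6, 6-7=-1 -> [-4, 5, 6, -1] (max |s|=6)
Stage 2 (OFFSET 5): -4+5=1, 5+5=10, 6+5=11, -1+5=4 -> [1, 10, 11, 4] (max |s|=11)
Stage 3 (AMPLIFY 3): 1*3=3, 10*3=30, 11*3=33, 4*3=12 -> [3, 30, 33, 12] (max |s|=33)
Overall max amplitude: 33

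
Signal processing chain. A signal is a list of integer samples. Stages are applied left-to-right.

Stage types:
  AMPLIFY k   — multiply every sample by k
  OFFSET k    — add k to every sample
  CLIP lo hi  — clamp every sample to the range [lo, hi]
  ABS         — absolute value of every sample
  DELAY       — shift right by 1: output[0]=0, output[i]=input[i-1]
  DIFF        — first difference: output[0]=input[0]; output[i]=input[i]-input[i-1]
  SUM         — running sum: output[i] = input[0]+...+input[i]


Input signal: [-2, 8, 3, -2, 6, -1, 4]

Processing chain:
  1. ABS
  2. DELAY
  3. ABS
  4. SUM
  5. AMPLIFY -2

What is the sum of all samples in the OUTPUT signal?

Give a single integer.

Answer: -166

Derivation:
Input: [-2, 8, 3, -2, 6, -1, 4]
Stage 1 (ABS): |-2|=2, |8|=8, |3|=3, |-2|=2, |6|=6, |-1|=1, |4|=4 -> [2, 8, 3, 2, 6, 1, 4]
Stage 2 (DELAY): [0, 2, 8, 3, 2, 6, 1] = [0, 2, 8, 3, 2, 6, 1] -> [0, 2, 8, 3, 2, 6, 1]
Stage 3 (ABS): |0|=0, |2|=2, |8|=8, |3|=3, |2|=2, |6|=6, |1|=1 -> [0, 2, 8, 3, 2, 6, 1]
Stage 4 (SUM): sum[0..0]=0, sum[0..1]=2, sum[0..2]=10, sum[0..3]=13, sum[0..4]=15, sum[0..5]=21, sum[0..6]=22 -> [0, 2, 10, 13, 15, 21, 22]
Stage 5 (AMPLIFY -2): 0*-2=0, 2*-2=-4, 10*-2=-20, 13*-2=-26, 15*-2=-30, 21*-2=-42, 22*-2=-44 -> [0, -4, -20, -26, -30, -42, -44]
Output sum: -166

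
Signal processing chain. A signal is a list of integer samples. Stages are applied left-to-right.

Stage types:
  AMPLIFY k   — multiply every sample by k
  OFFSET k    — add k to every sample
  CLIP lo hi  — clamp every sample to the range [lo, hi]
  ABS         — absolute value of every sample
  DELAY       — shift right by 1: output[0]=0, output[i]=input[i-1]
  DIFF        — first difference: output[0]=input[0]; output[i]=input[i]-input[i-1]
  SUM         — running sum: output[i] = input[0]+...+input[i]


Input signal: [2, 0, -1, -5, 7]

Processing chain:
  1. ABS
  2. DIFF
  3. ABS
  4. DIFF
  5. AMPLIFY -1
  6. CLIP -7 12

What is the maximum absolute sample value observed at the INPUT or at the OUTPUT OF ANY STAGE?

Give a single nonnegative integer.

Input: [2, 0, -1, -5, 7] (max |s|=7)
Stage 1 (ABS): |2|=2, |0|=0, |-1|=1, |-5|=5, |7|=7 -> [2, 0, 1, 5, 7] (max |s|=7)
Stage 2 (DIFF): s[0]=2, 0-2=-2, 1-0=1, 5-1=4, 7-5=2 -> [2, -2, 1, 4, 2] (max |s|=4)
Stage 3 (ABS): |2|=2, |-2|=2, |1|=1, |4|=4, |2|=2 -> [2, 2, 1, 4, 2] (max |s|=4)
Stage 4 (DIFF): s[0]=2, 2-2=0, 1-2=-1, 4-1=3, 2-4=-2 -> [2, 0, -1, 3, -2] (max |s|=3)
Stage 5 (AMPLIFY -1): 2*-1=-2, 0*-1=0, -1*-1=1, 3*-1=-3, -2*-1=2 -> [-2, 0, 1, -3, 2] (max |s|=3)
Stage 6 (CLIP -7 12): clip(-2,-7,12)=-2, clip(0,-7,12)=0, clip(1,-7,12)=1, clip(-3,-7,12)=-3, clip(2,-7,12)=2 -> [-2, 0, 1, -3, 2] (max |s|=3)
Overall max amplitude: 7

Answer: 7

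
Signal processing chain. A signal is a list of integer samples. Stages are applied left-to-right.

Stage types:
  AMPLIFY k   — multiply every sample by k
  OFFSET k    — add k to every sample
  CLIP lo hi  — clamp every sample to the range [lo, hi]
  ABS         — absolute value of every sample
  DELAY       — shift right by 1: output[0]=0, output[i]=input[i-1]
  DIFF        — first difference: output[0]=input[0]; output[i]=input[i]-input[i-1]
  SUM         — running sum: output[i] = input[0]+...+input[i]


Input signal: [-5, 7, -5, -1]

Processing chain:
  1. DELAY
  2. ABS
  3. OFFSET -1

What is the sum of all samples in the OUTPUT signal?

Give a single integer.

Input: [-5, 7, -5, -1]
Stage 1 (DELAY): [0, -5, 7, -5] = [0, -5, 7, -5] -> [0, -5, 7, -5]
Stage 2 (ABS): |0|=0, |-5|=5, |7|=7, |-5|=5 -> [0, 5, 7, 5]
Stage 3 (OFFSET -1): 0+-1=-1, 5+-1=4, 7+-1=6, 5+-1=4 -> [-1, 4, 6, 4]
Output sum: 13

Answer: 13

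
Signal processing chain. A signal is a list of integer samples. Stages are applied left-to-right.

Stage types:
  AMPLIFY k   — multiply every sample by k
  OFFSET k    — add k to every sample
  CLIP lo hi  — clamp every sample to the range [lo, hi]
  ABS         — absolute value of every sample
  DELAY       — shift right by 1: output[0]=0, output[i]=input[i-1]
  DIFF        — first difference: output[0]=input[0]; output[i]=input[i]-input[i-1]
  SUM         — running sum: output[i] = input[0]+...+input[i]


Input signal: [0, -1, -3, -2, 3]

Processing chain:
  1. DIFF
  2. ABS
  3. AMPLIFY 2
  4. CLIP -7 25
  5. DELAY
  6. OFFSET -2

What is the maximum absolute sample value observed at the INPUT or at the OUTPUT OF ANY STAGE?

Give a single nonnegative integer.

Input: [0, -1, -3, -2, 3] (max |s|=3)
Stage 1 (DIFF): s[0]=0, -1-0=-1, -3--1=-2, -2--3=1, 3--2=5 -> [0, -1, -2, 1, 5] (max |s|=5)
Stage 2 (ABS): |0|=0, |-1|=1, |-2|=2, |1|=1, |5|=5 -> [0, 1, 2, 1, 5] (max |s|=5)
Stage 3 (AMPLIFY 2): 0*2=0, 1*2=2, 2*2=4, 1*2=2, 5*2=10 -> [0, 2, 4, 2, 10] (max |s|=10)
Stage 4 (CLIP -7 25): clip(0,-7,25)=0, clip(2,-7,25)=2, clip(4,-7,25)=4, clip(2,-7,25)=2, clip(10,-7,25)=10 -> [0, 2, 4, 2, 10] (max |s|=10)
Stage 5 (DELAY): [0, 0, 2, 4, 2] = [0, 0, 2, 4, 2] -> [0, 0, 2, 4, 2] (max |s|=4)
Stage 6 (OFFSET -2): 0+-2=-2, 0+-2=-2, 2+-2=0, 4+-2=2, 2+-2=0 -> [-2, -2, 0, 2, 0] (max |s|=2)
Overall max amplitude: 10

Answer: 10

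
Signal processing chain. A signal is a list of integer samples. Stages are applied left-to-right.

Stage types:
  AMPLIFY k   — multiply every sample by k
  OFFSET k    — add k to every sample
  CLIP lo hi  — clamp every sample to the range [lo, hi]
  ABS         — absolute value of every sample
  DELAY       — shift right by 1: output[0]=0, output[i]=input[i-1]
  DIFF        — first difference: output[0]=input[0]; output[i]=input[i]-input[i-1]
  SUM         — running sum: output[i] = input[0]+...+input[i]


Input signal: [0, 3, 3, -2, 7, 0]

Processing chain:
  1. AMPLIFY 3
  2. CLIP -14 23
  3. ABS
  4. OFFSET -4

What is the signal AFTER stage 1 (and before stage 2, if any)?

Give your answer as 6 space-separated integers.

Input: [0, 3, 3, -2, 7, 0]
Stage 1 (AMPLIFY 3): 0*3=0, 3*3=9, 3*3=9, -2*3=-6, 7*3=21, 0*3=0 -> [0, 9, 9, -6, 21, 0]

Answer: 0 9 9 -6 21 0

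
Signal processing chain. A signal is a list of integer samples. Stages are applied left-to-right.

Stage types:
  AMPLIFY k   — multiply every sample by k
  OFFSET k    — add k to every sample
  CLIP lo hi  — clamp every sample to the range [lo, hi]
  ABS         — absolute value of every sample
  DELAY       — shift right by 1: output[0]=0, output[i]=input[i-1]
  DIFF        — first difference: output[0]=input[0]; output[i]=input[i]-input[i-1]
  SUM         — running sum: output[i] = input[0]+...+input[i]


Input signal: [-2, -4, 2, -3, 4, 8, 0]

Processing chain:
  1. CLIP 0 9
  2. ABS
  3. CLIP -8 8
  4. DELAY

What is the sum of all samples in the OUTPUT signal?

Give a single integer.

Answer: 14

Derivation:
Input: [-2, -4, 2, -3, 4, 8, 0]
Stage 1 (CLIP 0 9): clip(-2,0,9)=0, clip(-4,0,9)=0, clip(2,0,9)=2, clip(-3,0,9)=0, clip(4,0,9)=4, clip(8,0,9)=8, clip(0,0,9)=0 -> [0, 0, 2, 0, 4, 8, 0]
Stage 2 (ABS): |0|=0, |0|=0, |2|=2, |0|=0, |4|=4, |8|=8, |0|=0 -> [0, 0, 2, 0, 4, 8, 0]
Stage 3 (CLIP -8 8): clip(0,-8,8)=0, clip(0,-8,8)=0, clip(2,-8,8)=2, clip(0,-8,8)=0, clip(4,-8,8)=4, clip(8,-8,8)=8, clip(0,-8,8)=0 -> [0, 0, 2, 0, 4, 8, 0]
Stage 4 (DELAY): [0, 0, 0, 2, 0, 4, 8] = [0, 0, 0, 2, 0, 4, 8] -> [0, 0, 0, 2, 0, 4, 8]
Output sum: 14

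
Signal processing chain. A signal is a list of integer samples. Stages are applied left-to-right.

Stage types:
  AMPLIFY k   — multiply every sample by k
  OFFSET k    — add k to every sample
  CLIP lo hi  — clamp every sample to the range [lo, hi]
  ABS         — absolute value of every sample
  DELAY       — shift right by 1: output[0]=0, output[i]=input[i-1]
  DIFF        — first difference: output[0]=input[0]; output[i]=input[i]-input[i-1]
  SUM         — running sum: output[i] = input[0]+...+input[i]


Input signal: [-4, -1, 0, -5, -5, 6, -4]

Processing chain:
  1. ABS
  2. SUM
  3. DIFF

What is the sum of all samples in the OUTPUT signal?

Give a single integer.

Answer: 25

Derivation:
Input: [-4, -1, 0, -5, -5, 6, -4]
Stage 1 (ABS): |-4|=4, |-1|=1, |0|=0, |-5|=5, |-5|=5, |6|=6, |-4|=4 -> [4, 1, 0, 5, 5, 6, 4]
Stage 2 (SUM): sum[0..0]=4, sum[0..1]=5, sum[0..2]=5, sum[0..3]=10, sum[0..4]=15, sum[0..5]=21, sum[0..6]=25 -> [4, 5, 5, 10, 15, 21, 25]
Stage 3 (DIFF): s[0]=4, 5-4=1, 5-5=0, 10-5=5, 15-10=5, 21-15=6, 25-21=4 -> [4, 1, 0, 5, 5, 6, 4]
Output sum: 25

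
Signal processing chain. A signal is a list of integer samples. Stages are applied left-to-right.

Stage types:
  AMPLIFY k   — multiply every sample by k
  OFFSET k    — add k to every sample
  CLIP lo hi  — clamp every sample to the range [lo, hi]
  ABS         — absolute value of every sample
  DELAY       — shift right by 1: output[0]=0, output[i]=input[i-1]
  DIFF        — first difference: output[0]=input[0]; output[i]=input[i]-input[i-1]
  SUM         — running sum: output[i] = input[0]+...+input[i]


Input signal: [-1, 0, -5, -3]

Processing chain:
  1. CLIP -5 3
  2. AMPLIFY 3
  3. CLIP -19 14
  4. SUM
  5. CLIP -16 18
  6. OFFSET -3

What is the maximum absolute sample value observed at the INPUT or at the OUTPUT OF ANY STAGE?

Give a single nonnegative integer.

Input: [-1, 0, -5, -3] (max |s|=5)
Stage 1 (CLIP -5 3): clip(-1,-5,3)=-1, clip(0,-5,3)=0, clip(-5,-5,3)=-5, clip(-3,-5,3)=-3 -> [-1, 0, -5, -3] (max |s|=5)
Stage 2 (AMPLIFY 3): -1*3=-3, 0*3=0, -5*3=-15, -3*3=-9 -> [-3, 0, -15, -9] (max |s|=15)
Stage 3 (CLIP -19 14): clip(-3,-19,14)=-3, clip(0,-19,14)=0, clip(-15,-19,14)=-15, clip(-9,-19,14)=-9 -> [-3, 0, -15, -9] (max |s|=15)
Stage 4 (SUM): sum[0..0]=-3, sum[0..1]=-3, sum[0..2]=-18, sum[0..3]=-27 -> [-3, -3, -18, -27] (max |s|=27)
Stage 5 (CLIP -16 18): clip(-3,-16,18)=-3, clip(-3,-16,18)=-3, clip(-18,-16,18)=-16, clip(-27,-16,18)=-16 -> [-3, -3, -16, -16] (max |s|=16)
Stage 6 (OFFSET -3): -3+-3=-6, -3+-3=-6, -16+-3=-19, -16+-3=-19 -> [-6, -6, -19, -19] (max |s|=19)
Overall max amplitude: 27

Answer: 27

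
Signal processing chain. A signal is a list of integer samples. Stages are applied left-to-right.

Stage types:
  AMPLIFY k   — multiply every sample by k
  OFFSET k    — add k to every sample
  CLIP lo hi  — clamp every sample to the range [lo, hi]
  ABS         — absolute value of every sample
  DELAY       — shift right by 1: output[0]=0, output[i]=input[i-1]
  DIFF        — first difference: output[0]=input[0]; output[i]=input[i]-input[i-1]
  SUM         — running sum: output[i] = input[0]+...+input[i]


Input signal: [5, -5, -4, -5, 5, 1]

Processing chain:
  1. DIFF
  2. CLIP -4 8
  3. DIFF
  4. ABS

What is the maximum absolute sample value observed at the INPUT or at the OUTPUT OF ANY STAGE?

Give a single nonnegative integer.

Answer: 12

Derivation:
Input: [5, -5, -4, -5, 5, 1] (max |s|=5)
Stage 1 (DIFF): s[0]=5, -5-5=-10, -4--5=1, -5--4=-1, 5--5=10, 1-5=-4 -> [5, -10, 1, -1, 10, -4] (max |s|=10)
Stage 2 (CLIP -4 8): clip(5,-4,8)=5, clip(-10,-4,8)=-4, clip(1,-4,8)=1, clip(-1,-4,8)=-1, clip(10,-4,8)=8, clip(-4,-4,8)=-4 -> [5, -4, 1, -1, 8, -4] (max |s|=8)
Stage 3 (DIFF): s[0]=5, -4-5=-9, 1--4=5, -1-1=-2, 8--1=9, -4-8=-12 -> [5, -9, 5, -2, 9, -12] (max |s|=12)
Stage 4 (ABS): |5|=5, |-9|=9, |5|=5, |-2|=2, |9|=9, |-12|=12 -> [5, 9, 5, 2, 9, 12] (max |s|=12)
Overall max amplitude: 12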